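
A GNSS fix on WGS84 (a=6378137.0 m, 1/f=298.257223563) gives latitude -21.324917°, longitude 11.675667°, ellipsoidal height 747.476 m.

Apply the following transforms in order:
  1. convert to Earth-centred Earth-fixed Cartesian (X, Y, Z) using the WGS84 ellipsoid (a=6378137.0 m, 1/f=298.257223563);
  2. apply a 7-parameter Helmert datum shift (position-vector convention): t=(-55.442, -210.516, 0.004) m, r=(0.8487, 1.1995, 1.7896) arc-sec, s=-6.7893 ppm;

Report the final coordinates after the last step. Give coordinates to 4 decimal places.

X=5821651.1433 m, Y=1202893.6494 m, Z=-2305228.4793 m

start: φ=-21.324917°, λ=11.675667°, h=747.476 m
→ ECEF (a=6378137.000, f=1/298.257223563): X=5821769.9544, Y=1203052.3377, Z=-2305215.2288
→ Helmert 7p (PV): X=5821651.1433, Y=1202893.6494, Z=-2305228.4793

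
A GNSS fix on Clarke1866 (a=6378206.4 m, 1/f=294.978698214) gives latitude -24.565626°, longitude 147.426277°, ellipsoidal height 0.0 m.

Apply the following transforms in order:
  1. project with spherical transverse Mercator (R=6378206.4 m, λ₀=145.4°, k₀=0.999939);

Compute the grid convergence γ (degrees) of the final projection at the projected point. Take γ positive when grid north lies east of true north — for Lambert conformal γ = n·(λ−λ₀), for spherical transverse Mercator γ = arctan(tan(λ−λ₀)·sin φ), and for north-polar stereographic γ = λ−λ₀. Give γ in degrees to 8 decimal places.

-0.84268534

start: φ=-24.565626°, λ=147.426277°, h=0.000 m
→ into tm (λ₀=145.4°): φ=-24.56562600°, λ−λ₀=2.02627700°
convergence γ = -0.84268534°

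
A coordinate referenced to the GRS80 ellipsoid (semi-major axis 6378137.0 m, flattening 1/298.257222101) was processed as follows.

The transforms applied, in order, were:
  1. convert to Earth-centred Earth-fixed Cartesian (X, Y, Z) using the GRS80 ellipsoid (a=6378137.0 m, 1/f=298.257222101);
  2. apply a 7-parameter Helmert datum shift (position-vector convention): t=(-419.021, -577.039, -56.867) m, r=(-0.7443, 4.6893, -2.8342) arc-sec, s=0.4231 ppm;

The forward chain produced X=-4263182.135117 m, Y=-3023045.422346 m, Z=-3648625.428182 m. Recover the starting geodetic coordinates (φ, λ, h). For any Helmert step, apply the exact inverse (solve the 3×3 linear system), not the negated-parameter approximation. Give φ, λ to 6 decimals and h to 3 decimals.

start: X=-4263182.1351, Y=-3023045.4223, Z=-3648625.4282 m
→ Helmert⁻¹: X=-4262636.8291, Y=-3022512.5096, Z=-3648674.8325
→ geod (Bowring, a=6378137.000): φ=-35.10533500°, λ=-144.66064900°, h=2158.7500 m

φ=-35.105335°, λ=-144.660649°, h=2158.750 m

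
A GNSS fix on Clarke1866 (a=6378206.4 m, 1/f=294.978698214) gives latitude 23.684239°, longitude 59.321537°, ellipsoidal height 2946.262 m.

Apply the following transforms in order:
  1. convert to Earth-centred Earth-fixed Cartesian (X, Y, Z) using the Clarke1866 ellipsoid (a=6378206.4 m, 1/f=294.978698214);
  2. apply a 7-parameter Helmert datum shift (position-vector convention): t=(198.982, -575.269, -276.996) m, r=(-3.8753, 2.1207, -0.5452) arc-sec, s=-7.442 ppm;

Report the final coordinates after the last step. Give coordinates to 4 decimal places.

X=2983409.6911 m, Y=5028002.4498 m, Z=2546910.4741 m

start: φ=23.684239°, λ=59.321537°, h=2946.262 m
→ ECEF (a=6378206.400, f=1/294.978698214): X=2983193.4285, Y=5028575.1677, Z=2547331.5748
→ Helmert 7p (PV): X=2983409.6911, Y=5028002.4498, Z=2546910.4741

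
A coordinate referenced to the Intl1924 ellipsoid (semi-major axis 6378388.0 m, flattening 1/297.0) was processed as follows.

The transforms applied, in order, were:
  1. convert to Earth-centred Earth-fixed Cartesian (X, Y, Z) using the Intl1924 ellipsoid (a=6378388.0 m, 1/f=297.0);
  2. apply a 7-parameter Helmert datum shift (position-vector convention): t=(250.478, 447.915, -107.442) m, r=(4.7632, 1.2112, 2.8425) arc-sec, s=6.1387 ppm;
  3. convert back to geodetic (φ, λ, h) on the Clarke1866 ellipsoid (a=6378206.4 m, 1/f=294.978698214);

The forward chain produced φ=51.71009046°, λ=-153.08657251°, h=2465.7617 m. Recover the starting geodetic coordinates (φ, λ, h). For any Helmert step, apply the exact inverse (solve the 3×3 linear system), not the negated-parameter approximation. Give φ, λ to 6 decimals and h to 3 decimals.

φ=51.706702°, λ=-153.084902°, h=2503.393 m

start: φ=51.710090°, λ=-153.086573°, h=2465.762 m
→ ECEF (a=6378206.400, f=1/294.978698214): X=-3532873.3187, Y=-1793370.0956, Z=4984611.3516
→ Helmert⁻¹: X=-3533156.0965, Y=-1793643.1990, Z=4984708.8671
→ geod (Bowring, a=6378388.000): φ=51.70670200°, λ=-153.08490200°, h=2503.3930 m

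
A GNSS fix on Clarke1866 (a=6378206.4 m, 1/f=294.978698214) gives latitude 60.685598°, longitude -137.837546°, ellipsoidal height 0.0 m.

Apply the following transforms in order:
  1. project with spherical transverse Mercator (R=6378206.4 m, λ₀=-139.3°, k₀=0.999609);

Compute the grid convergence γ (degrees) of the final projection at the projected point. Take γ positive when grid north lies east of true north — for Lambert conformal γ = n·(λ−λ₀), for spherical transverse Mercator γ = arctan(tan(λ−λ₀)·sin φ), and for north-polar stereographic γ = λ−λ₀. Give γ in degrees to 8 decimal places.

1.27524764

start: φ=60.685598°, λ=-137.837546°, h=0.000 m
→ into tm (λ₀=-139.3°): φ=60.68559800°, λ−λ₀=1.46245400°
convergence γ = 1.27524764°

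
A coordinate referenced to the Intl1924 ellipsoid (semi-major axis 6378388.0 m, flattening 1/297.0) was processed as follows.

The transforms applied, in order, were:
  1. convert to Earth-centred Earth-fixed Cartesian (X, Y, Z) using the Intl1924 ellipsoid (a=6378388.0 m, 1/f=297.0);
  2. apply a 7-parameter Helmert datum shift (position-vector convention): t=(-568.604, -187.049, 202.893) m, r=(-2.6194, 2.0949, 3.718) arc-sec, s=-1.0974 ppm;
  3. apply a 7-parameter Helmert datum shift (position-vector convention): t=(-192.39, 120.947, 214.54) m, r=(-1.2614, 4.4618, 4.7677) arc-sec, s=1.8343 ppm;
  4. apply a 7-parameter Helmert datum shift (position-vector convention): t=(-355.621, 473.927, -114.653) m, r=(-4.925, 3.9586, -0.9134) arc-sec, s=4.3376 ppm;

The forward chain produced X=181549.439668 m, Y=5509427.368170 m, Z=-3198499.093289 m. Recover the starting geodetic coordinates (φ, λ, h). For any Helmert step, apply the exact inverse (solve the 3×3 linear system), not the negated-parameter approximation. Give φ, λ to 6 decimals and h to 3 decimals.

start: X=181549.4397, Y=5509427.3682, Z=-3198499.0933 m
→ Helmert⁻¹: X=181941.2562, Y=5509006.7158, Z=-3198235.5363
→ Helmert⁻¹: X=182329.8332, Y=5508891.0091, Z=-3198406.5760
→ Helmert⁻¹: X=183030.4274, Y=5509121.4235, Z=-3198541.1588
→ geod (Bowring, a=6378388.000): φ=-30.29335600°, λ=88.09715300°, h=-0.4740 m

φ=-30.293356°, λ=88.097153°, h=-0.474 m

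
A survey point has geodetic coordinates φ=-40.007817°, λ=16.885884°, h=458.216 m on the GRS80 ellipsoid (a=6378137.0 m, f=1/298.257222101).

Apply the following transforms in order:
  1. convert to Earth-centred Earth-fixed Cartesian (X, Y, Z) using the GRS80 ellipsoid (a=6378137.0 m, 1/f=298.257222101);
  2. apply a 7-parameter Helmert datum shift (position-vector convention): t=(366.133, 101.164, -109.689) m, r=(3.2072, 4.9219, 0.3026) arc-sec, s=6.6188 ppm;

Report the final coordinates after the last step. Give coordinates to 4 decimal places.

start: φ=-40.007817°, λ=16.885884°, h=458.216 m
→ ECEF (a=6378137.000, f=1/298.257222101): X=4681561.3102, Y=1421107.3048, Z=-4078945.0121
→ Helmert 7p (PV): X=4681859.0121, Y=1421288.1667, Z=-4079171.3143

X=4681859.0121 m, Y=1421288.1667 m, Z=-4079171.3143 m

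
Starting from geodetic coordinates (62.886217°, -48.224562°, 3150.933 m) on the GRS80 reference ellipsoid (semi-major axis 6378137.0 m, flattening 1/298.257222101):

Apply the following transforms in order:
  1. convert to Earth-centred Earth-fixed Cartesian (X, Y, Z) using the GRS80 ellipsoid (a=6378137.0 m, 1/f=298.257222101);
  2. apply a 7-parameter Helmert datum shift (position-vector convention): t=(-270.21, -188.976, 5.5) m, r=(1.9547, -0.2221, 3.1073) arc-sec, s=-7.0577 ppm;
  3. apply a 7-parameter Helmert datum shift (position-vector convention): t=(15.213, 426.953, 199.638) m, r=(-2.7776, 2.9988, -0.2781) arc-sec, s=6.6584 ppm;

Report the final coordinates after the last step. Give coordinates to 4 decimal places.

start: φ=62.886217°, λ=-48.224562°, h=3150.933 m
→ ECEF (a=6378137.000, f=1/298.257222101): X=1942722.8154, Y=-2174692.7282, Z=5657013.9018
→ Helmert 7p (PV): X=1942465.5636, Y=-2174890.6988, Z=5656960.9595
→ Helmert 7p (PV): X=1942573.0228, Y=-2174404.6679, Z=5657199.3106

X=1942573.0228 m, Y=-2174404.6679 m, Z=5657199.3106 m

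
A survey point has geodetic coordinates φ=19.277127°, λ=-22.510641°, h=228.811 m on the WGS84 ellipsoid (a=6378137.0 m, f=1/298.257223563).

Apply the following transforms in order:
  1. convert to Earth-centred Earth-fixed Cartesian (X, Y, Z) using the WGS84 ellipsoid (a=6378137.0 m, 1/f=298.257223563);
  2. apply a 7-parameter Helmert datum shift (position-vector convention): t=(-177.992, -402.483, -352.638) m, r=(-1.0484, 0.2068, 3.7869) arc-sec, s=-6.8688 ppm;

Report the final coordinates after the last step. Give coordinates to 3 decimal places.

X=5563876.970 m, Y=-2306189.057 m, Z=2092044.806 m

start: φ=19.277127°, λ=-22.510641°, h=228.811 m
→ ECEF (a=6378137.000, f=1/298.257223563): X=5564048.7475, Y=-2305915.2001, Z=2092405.6740
→ Helmert 7p (PV): X=5563876.9699, Y=-2306189.0571, Z=2092044.8056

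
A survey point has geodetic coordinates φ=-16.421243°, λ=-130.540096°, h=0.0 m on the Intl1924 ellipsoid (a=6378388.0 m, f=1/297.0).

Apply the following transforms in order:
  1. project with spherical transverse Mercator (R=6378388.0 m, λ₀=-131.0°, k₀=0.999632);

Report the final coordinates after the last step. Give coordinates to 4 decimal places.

E=49092.2464 m, N=-1827459.3147 m

start: φ=-16.421243°, λ=-130.540096°, h=0.000 m
→ tm (R=6378388.0, λ₀=-131.0°): E=49092.2464, N=-1827459.3147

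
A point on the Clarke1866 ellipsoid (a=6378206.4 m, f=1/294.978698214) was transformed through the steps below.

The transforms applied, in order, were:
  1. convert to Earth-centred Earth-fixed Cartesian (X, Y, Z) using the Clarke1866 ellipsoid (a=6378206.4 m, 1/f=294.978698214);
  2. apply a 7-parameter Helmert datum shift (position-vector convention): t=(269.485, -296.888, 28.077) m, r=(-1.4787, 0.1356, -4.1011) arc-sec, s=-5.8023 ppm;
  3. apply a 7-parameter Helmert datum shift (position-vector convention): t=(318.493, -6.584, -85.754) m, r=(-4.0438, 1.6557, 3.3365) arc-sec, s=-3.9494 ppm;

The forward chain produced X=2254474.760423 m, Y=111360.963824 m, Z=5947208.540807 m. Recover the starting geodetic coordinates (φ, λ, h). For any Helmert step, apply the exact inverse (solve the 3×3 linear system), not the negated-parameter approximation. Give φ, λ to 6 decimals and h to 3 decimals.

start: X=2254474.7604, Y=111360.9638, Z=5947208.5408 m
→ Helmert⁻¹: X=2254119.2294, Y=111214.9285, Z=5947338.0575
→ Helmert⁻¹: X=2253856.6949, Y=111514.6401, Z=5947346.7699
→ geod (Bowring, a=6378206.400): φ=69.35035600°, λ=2.83252800°, h=1779.2460 m

φ=69.350356°, λ=2.832528°, h=1779.246 m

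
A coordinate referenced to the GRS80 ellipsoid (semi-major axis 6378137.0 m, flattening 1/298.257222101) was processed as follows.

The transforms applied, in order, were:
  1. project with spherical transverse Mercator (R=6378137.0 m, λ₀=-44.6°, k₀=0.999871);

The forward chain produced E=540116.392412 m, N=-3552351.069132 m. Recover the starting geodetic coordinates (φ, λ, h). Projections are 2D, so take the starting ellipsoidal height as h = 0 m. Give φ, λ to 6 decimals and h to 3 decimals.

start: E=540116.3924, N=-3552351.0691 m
→ tm⁻¹: φ=-31.78791600°, λ=-38.89530500°

φ=-31.787916°, λ=-38.895305°, h=0.000 m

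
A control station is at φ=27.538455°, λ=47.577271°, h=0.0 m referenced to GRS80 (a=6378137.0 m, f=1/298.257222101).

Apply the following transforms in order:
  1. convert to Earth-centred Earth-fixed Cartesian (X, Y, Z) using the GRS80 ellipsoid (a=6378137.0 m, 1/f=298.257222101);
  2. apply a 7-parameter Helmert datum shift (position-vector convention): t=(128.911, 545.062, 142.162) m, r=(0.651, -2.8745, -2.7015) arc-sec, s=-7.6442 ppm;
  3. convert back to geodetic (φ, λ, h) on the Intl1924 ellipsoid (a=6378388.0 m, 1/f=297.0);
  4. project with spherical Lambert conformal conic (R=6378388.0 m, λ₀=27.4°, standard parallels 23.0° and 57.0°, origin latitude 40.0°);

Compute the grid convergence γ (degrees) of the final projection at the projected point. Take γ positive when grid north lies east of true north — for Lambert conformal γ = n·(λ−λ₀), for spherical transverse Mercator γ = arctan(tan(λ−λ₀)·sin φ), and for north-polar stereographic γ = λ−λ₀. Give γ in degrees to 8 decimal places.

start: φ=27.538455°, λ=47.577271°, h=0.000 m
→ ECEF (a=6378137.000, f=1/298.257222101): X=3817905.3993, Y=4177810.3771, Z=2931249.4171
→ Helmert 7p (PV): X=3818018.9934, Y=4178264.2481, Z=2931435.5635
→ geod (Bowring, a=6378388.000): φ=27.53890160°, λ=47.57952160°, h=219.5772 m
→ into lcc (λ₀=27.4°): φ=27.53890160°, λ−λ₀=20.17952160°
convergence γ = 13.17168196°

13.17168196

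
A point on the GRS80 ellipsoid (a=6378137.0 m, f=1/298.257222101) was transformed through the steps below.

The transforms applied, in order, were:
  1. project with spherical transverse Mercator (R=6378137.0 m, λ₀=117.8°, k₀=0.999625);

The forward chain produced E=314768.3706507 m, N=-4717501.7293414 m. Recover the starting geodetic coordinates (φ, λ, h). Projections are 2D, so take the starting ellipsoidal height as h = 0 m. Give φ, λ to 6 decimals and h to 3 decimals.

φ=-42.330288°, λ=121.626016°, h=0.000 m

start: E=314768.3707, N=-4717501.7293 m
→ tm⁻¹: φ=-42.33028800°, λ=121.62601600°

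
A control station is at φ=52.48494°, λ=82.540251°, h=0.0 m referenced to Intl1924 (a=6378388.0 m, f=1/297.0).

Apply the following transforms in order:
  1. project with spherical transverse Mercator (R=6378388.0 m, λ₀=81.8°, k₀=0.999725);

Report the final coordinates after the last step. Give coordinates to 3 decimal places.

E=50169.594 m, N=5841477.016 m

start: φ=52.484940°, λ=82.540251°, h=0.000 m
→ tm (R=6378388.0, λ₀=81.8°): E=50169.5944, N=5841477.0156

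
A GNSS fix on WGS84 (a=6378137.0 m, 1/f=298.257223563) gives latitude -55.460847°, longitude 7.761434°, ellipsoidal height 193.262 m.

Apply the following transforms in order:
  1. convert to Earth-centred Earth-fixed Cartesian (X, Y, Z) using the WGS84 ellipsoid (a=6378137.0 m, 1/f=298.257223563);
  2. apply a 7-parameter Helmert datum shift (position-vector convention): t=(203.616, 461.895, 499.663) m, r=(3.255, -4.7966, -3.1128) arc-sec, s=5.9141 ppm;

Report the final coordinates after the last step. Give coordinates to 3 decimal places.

start: φ=-55.460847°, λ=7.761434°, h=193.262 m
→ ECEF (a=6378137.000, f=1/298.257223563): X=3591353.8497, Y=489491.7962, Z=-5230800.7630
→ Helmert 7p (PV): X=3591707.7332, Y=489984.9338, Z=-5230240.7951

X=3591707.733 m, Y=489984.934 m, Z=-5230240.795 m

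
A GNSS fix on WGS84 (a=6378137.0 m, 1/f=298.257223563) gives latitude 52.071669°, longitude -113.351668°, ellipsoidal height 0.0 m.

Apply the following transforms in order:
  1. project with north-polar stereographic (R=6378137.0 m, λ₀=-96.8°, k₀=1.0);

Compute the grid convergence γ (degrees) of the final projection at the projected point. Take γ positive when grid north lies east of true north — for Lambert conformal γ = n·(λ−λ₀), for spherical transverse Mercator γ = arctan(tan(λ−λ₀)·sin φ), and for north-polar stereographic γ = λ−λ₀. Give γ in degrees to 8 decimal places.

-16.55166800

start: φ=52.071669°, λ=-113.351668°, h=0.000 m
→ into stereo (λ₀=-96.8°): φ=52.07166900°, λ−λ₀=-16.55166800°
convergence γ = -16.55166800°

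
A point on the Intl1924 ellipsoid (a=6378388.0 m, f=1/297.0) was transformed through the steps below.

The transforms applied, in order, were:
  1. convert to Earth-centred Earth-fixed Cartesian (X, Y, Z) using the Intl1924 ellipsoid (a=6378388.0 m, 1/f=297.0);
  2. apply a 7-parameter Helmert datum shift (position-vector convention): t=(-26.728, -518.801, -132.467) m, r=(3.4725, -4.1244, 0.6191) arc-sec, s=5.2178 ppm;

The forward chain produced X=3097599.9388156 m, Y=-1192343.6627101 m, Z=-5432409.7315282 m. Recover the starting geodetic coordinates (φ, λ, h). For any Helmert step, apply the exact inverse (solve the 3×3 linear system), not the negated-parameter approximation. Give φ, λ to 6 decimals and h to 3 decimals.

φ=-58.748344°, λ=-21.046758°, h=3193.118 m

start: X=3097599.9388, Y=-1192343.6627, Z=-5432409.7315 m
→ Helmert⁻¹: X=3097498.3044, Y=-1191919.3936, Z=-5432290.7905
→ geod (Bowring, a=6378388.000): φ=-58.74834400°, λ=-21.04675800°, h=3193.1180 m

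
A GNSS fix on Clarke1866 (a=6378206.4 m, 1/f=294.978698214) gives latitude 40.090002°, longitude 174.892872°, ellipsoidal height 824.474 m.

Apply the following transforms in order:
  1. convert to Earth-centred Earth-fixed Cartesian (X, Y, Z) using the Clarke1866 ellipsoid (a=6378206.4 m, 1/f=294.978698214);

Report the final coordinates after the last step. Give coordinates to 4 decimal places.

X=-4867635.7908 m, Y=435035.3194 m, Z=4085968.9137 m

start: φ=40.090002°, λ=174.892872°, h=824.474 m
→ ECEF (a=6378206.400, f=1/294.978698214): X=-4867635.7908, Y=435035.3194, Z=4085968.9137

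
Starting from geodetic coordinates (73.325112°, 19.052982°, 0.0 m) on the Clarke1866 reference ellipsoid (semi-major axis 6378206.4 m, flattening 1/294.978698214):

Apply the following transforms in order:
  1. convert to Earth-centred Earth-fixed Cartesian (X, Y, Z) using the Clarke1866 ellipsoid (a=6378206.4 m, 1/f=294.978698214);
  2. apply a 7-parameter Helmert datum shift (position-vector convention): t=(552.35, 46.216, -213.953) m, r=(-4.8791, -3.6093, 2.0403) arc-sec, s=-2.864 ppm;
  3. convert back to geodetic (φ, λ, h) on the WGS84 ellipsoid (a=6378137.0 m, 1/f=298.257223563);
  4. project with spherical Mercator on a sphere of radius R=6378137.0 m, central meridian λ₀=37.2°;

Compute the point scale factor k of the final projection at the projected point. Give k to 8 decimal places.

3.48385651

start: φ=73.325112°, λ=19.052982°, h=0.000 m
→ ECEF (a=6378206.400, f=1/294.978698214): X=1735302.8174, Y=599308.1521, Z=6087571.3445
→ Helmert 7p (PV): X=1735737.7470, Y=599513.8150, Z=6087356.1453
→ geod (Bowring, a=6378137.000): φ=73.31927815°, λ=19.05461744°, h=-217.7546 m
→ into merc (λ₀=37.2°): φ=73.31927815°, λ−λ₀=-18.14538256°
scale k = 3.48385651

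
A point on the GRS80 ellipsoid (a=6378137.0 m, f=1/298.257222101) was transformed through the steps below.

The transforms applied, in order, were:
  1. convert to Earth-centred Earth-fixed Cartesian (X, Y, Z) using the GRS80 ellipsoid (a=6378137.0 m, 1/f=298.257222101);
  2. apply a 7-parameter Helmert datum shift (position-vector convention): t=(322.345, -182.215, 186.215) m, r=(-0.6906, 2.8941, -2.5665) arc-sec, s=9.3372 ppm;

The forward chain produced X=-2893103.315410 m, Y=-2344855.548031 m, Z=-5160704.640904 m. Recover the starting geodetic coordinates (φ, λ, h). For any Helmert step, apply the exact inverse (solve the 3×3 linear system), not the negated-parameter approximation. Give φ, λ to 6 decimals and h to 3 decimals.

start: X=-2893103.3154, Y=-2344855.5480, Z=-5160704.6409 m
→ Helmert⁻¹: X=-2893297.0576, Y=-2344670.1618, Z=-5160891.1142
→ geod (Bowring, a=6378137.000): φ=-54.36846300°, λ=-140.97938200°, h=181.2050 m

φ=-54.368463°, λ=-140.979382°, h=181.205 m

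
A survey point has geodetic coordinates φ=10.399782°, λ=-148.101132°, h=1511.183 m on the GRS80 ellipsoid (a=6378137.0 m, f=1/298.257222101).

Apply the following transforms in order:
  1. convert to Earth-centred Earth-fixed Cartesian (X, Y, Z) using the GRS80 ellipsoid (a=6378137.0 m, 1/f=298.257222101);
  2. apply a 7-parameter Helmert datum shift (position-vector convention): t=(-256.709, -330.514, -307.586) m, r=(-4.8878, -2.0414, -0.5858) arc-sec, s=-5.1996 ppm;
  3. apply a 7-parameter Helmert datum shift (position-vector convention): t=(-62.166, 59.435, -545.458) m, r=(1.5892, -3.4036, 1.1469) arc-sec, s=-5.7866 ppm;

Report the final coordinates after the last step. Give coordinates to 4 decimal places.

X=-5328093.2079 m, Y=-3316355.5068 m, Z=1143088.7043 m

start: φ=10.399782°, λ=-148.101132°, h=1511.183 m
→ ECEF (a=6378137.000, f=1/298.257222101): X=-5327811.6933, Y=-3316124.6642, Z=1144041.9335
→ Helmert 7p (PV): X=-5328061.4402, Y=-3316395.6946, Z=1143754.2508
→ Helmert 7p (PV): X=-5328093.2079, Y=-3316355.5068, Z=1143088.7043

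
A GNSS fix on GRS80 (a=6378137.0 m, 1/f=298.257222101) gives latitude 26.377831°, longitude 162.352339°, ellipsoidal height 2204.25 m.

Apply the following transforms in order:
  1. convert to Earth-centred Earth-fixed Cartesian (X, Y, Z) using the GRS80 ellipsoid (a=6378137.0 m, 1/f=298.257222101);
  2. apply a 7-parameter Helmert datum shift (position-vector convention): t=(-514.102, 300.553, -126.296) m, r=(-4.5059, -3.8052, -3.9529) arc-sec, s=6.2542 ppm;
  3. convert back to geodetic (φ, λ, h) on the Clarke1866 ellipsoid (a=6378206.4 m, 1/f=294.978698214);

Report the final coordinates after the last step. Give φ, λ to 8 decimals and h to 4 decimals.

start: φ=26.377831°, λ=162.352339°, h=2204.250 m
→ ECEF (a=6378137.000, f=1/298.257222101): X=-5450641.3655, Y=1734036.9298, Z=2817604.2220
→ Helmert 7p (PV): X=-5451208.3052, Y=1734514.3372, Z=2817357.1125
→ geod (Bowring, a=6378206.400): φ=26.37479308°, λ=162.34950386°, h=2685.5847 m

φ=26.37479308°, λ=162.34950386°, h=2685.5847 m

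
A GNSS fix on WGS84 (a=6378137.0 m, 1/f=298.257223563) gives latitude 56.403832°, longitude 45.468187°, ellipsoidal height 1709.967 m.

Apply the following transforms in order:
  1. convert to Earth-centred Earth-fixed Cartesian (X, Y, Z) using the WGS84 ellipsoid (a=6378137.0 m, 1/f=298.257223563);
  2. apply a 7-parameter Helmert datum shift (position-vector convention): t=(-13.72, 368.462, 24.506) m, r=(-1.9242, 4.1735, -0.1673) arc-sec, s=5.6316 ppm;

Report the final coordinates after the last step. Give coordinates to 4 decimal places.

X=2481623.5989 m, Y=2522834.2081 m, Z=5290859.5865 m

start: φ=56.403832°, λ=45.468187°, h=1709.967 m
→ ECEF (a=6378137.000, f=1/298.257223563): X=2481514.2434, Y=2522404.1960, Z=5290879.0260
→ Helmert 7p (PV): X=2481623.5989, Y=2522834.2081, Z=5290859.5865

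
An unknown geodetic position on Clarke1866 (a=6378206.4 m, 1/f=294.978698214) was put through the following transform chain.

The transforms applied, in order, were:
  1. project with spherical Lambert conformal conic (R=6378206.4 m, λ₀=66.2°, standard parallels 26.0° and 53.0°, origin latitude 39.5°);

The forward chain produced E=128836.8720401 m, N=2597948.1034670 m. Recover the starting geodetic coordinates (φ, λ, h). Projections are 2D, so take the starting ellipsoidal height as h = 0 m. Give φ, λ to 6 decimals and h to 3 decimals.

φ=62.785994°, λ=68.567790°, h=0.000 m

start: E=128836.8720, N=2597948.1035 m
→ lcc⁻¹: φ=62.78599400°, λ=68.56779000°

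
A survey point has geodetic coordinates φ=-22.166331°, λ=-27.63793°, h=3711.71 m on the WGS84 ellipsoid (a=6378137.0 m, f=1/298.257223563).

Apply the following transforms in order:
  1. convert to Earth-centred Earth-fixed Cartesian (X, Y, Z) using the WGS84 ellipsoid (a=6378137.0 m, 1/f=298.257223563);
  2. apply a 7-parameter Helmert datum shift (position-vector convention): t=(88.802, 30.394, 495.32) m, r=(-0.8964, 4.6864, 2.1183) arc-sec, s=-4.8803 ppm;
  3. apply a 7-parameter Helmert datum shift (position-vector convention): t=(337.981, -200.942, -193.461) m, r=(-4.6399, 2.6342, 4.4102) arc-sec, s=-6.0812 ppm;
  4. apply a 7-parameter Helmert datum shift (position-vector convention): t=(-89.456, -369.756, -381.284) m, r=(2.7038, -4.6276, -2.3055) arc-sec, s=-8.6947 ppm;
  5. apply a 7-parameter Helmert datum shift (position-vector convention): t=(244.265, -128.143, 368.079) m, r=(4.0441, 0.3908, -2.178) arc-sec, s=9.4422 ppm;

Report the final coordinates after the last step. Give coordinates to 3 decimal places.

start: φ=-22.166331°, λ=-27.637930°, h=3711.710 m
→ ECEF (a=6378137.000, f=1/298.257223563): X=5238305.6812, Y=-2742937.1022, Z=-2392880.2039
→ Helmert 7p (PV): X=5238342.7213, Y=-2742849.9248, Z=-2392480.3009
→ Helmert 7p (PV): X=5238676.9380, Y=-2742976.0035, Z=-2392664.4113
→ Helmert 7p (PV): X=5238564.9538, Y=-2743349.1006, Z=-2392943.3176
→ Helmert 7p (PV): X=5238825.1806, Y=-2743511.5453, Z=-2392661.5462

X=5238825.181 m, Y=-2743511.545 m, Z=-2392661.546 m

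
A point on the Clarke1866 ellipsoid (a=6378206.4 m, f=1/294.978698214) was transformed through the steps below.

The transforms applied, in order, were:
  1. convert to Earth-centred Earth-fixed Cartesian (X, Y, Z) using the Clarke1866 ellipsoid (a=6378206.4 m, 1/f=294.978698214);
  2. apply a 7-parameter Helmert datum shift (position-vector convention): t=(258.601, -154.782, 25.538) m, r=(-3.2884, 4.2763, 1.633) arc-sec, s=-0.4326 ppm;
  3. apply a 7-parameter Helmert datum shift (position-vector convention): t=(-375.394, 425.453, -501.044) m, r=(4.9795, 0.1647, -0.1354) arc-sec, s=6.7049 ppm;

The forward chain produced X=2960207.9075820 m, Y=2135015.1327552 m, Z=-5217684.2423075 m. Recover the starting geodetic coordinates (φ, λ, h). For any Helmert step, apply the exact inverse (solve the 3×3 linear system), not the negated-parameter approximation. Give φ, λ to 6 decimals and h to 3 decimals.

φ=-55.206666°, λ=35.794073°, h=3392.403 m

start: X=2960207.9076, Y=2135015.1328, Z=-5217684.2423 m
→ Helmert⁻¹: X=2960566.2160, Y=2134451.3612, Z=-5217197.3823
→ Helmert⁻¹: X=2960433.9578, Y=2134666.8035, Z=-5217129.7691
→ geod (Bowring, a=6378206.400): φ=-55.20666600°, λ=35.79407300°, h=3392.4030 m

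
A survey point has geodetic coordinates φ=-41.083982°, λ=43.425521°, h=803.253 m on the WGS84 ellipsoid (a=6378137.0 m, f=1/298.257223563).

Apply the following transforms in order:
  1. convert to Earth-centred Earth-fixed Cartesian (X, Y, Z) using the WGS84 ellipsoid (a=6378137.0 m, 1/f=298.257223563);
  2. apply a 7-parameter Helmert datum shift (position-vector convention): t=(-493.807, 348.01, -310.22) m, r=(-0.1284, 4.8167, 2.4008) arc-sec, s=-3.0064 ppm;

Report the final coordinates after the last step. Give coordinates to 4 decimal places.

X=3496395.5195 m, Y=3310310.3491 m, Z=-4170366.8620 m

start: φ=-41.083982°, λ=43.425521°, h=803.253 m
→ ECEF (a=6378137.000, f=1/298.257223563): X=3497035.7428, Y=3309934.1826, Z=-4169985.4557
→ Helmert 7p (PV): X=3496395.5195, Y=3310310.3491, Z=-4170366.8620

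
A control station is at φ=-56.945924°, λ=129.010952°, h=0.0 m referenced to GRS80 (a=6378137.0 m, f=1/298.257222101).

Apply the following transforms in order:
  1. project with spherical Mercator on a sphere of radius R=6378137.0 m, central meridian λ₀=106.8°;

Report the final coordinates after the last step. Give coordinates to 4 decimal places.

E=2472511.8667 m, N=-7749074.0301 m

start: φ=-56.945924°, λ=129.010952°, h=0.000 m
→ merc (R=6378137.0, λ₀=106.8°): E=2472511.8667, N=-7749074.0301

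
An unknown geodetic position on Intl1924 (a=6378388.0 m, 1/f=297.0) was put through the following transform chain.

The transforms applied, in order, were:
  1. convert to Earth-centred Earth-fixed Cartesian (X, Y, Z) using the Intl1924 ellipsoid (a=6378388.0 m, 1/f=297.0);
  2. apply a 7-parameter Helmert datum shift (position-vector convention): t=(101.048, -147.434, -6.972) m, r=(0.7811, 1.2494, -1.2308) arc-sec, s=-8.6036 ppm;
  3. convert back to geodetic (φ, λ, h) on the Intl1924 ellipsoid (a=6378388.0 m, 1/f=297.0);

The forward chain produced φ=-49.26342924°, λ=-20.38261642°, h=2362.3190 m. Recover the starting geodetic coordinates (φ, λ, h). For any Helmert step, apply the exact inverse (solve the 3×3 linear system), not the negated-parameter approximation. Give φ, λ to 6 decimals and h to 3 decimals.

φ=-49.263981°, λ=-20.380955°, h=2316.357 m

start: φ=-49.263429°, λ=-20.382616°, h=2362.319 m
→ ECEF (a=6378388.000, f=1/297.0): X=3910800.3884, Y=-1453063.1332, Z=-4811609.6011
→ Helmert⁻¹: X=3910770.8017, Y=-1452923.0847, Z=-4811614.8359
→ geod (Bowring, a=6378388.000): φ=-49.26398100°, λ=-20.38095500°, h=2316.3570 m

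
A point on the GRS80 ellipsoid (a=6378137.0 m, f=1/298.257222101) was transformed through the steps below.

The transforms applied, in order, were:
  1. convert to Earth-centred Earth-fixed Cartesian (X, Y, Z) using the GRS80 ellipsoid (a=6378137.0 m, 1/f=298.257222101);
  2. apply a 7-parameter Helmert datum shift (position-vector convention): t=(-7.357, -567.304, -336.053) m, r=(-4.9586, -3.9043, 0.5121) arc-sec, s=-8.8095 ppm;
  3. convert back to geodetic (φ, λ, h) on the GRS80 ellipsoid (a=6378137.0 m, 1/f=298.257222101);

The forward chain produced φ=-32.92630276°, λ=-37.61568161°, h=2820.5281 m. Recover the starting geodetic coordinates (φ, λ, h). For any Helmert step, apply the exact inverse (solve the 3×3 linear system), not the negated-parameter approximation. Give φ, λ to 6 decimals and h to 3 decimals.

φ=-32.927131°, λ=-37.610697°, h=2408.860 m

start: φ=-32.926303°, λ=-37.615682°, h=2820.528 m
→ ECEF (a=6378137.000, f=1/298.257222101): X=4246798.5607, Y=-3272327.2193, Z=-3448634.1965
→ Helmert⁻¹: X=4246769.9325, Y=-3271716.3801, Z=-3448487.5588
→ geod (Bowring, a=6378137.000): φ=-32.92713100°, λ=-37.61069700°, h=2408.8600 m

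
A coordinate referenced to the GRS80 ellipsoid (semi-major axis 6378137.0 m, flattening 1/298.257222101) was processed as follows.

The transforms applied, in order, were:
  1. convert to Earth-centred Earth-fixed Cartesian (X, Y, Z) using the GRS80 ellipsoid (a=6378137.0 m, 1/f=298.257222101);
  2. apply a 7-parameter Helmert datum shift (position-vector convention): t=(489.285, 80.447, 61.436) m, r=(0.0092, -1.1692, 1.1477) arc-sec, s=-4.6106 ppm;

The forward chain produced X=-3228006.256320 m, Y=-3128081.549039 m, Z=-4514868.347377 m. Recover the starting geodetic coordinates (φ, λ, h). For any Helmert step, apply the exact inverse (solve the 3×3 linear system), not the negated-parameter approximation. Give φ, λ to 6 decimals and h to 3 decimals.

φ=-45.316281°, λ=-135.904826°, h=3935.001 m

start: X=-3228006.2563, Y=-3128081.5490, Z=-4514868.3474 m
→ Helmert⁻¹: X=-3228553.4250, Y=-3128158.6559, Z=-4514932.1596
→ geod (Bowring, a=6378137.000): φ=-45.31628100°, λ=-135.90482600°, h=3935.0010 m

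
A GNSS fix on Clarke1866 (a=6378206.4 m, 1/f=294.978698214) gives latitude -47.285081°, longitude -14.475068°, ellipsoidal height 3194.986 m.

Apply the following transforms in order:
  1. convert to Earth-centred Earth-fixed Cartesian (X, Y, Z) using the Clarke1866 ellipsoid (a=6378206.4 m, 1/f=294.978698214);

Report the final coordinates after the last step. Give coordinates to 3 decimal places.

X=4199092.757 m, Y=-1084010.018 m, Z=-4665465.270 m

start: φ=-47.285081°, λ=-14.475068°, h=3194.986 m
→ ECEF (a=6378206.400, f=1/294.978698214): X=4199092.7567, Y=-1084010.0184, Z=-4665465.2702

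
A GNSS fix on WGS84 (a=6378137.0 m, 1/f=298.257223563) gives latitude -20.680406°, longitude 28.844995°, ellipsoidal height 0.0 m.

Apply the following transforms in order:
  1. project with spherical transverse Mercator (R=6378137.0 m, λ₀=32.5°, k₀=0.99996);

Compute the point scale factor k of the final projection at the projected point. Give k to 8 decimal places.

start: φ=-20.680406°, λ=28.844995°, h=0.000 m
→ into tm (λ₀=32.5°): φ=-20.68040600°, λ−λ₀=-3.65500500°
scale k = 1.00174321

1.00174321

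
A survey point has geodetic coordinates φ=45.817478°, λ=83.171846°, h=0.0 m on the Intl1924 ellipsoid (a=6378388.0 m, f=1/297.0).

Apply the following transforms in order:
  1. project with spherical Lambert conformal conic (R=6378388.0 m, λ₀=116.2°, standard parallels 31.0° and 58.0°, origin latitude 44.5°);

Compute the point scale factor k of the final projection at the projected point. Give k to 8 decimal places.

start: φ=45.817478°, λ=83.171846°, h=0.000 m
→ into lcc (λ₀=116.2°): φ=45.81747800°, λ−λ₀=-33.02815400°
scale k = 0.97228540

0.97228540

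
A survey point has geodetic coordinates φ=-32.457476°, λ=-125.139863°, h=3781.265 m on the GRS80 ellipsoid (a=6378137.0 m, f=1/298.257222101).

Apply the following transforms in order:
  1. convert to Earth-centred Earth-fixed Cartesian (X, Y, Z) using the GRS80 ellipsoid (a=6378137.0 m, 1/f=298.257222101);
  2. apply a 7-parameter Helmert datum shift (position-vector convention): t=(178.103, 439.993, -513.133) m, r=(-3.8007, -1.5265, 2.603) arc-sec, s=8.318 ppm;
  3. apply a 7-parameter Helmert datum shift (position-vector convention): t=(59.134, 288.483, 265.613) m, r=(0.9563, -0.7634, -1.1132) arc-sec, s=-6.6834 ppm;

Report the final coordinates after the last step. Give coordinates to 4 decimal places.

X=-3102155.8501 m, Y=-4407176.8500 m, Z=-3405601.0843 m

start: φ=-32.457476°, λ=-125.139863°, h=3781.265 m
→ ECEF (a=6378137.000, f=1/298.257222101): X=-3102457.6607, Y=-4407828.7503, Z=-3405374.3455
→ Helmert 7p (PV): X=-3102224.5357, Y=-4407527.3230, Z=-3405857.5441
→ Helmert 7p (PV): X=-3102155.8501, Y=-4407176.8500, Z=-3405601.0843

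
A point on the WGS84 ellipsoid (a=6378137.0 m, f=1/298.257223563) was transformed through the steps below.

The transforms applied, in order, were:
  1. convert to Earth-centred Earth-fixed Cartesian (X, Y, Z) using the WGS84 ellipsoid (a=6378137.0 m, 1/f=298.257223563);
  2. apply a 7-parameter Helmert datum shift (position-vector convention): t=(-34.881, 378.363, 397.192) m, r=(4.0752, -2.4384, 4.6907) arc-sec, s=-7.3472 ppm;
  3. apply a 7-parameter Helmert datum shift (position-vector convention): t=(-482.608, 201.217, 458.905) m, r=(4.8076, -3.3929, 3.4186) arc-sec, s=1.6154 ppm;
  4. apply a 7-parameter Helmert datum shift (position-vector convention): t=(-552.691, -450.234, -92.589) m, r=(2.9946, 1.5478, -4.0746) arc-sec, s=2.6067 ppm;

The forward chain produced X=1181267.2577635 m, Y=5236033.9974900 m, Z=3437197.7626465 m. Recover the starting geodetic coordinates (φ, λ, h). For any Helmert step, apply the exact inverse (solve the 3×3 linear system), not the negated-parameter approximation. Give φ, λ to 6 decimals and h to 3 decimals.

φ=32.798897°, λ=77.273867°, h=1636.159 m

start: X=1181267.2578, Y=5236033.9975, Z=3437197.7626 m
→ Helmert⁻¹: X=1181687.6316, Y=5236543.8272, Z=3437214.2337
→ Helmert⁻¹: X=1182311.6467, Y=5236394.6561, Z=3436608.2794
→ Helmert⁻¹: X=1182514.9103, Y=5236095.7595, Z=3436118.9046
→ geod (Bowring, a=6378137.000): φ=32.79889700°, λ=77.27386700°, h=1636.1590 m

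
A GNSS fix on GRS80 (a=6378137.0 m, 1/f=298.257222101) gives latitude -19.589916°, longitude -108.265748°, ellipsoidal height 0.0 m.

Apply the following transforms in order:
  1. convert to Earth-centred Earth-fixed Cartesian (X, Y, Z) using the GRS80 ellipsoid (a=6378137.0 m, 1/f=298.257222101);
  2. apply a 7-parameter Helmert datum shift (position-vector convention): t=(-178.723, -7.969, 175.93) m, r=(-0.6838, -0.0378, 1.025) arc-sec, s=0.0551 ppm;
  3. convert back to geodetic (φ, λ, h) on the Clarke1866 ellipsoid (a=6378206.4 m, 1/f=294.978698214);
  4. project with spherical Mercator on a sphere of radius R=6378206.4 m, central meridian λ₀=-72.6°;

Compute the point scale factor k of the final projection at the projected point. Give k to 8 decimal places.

start: φ=-19.589916°, λ=-108.265748°, h=0.000 m
→ ECEF (a=6378137.000, f=1/298.257222101): X=-1884062.5232, Y=-5708323.5263, Z=-2124982.3490
→ Helmert 7p (PV): X=-1884212.5940, Y=-5708348.2170, Z=-2124787.9574
→ geod (Bowring, a=6378206.400): φ=-19.58940232°, λ=-108.26703255°, h=-41.5069 m
→ into merc (λ₀=-72.6°): φ=-19.58940232°, λ−λ₀=-35.66703255°
scale k = 1.06143649

1.06143649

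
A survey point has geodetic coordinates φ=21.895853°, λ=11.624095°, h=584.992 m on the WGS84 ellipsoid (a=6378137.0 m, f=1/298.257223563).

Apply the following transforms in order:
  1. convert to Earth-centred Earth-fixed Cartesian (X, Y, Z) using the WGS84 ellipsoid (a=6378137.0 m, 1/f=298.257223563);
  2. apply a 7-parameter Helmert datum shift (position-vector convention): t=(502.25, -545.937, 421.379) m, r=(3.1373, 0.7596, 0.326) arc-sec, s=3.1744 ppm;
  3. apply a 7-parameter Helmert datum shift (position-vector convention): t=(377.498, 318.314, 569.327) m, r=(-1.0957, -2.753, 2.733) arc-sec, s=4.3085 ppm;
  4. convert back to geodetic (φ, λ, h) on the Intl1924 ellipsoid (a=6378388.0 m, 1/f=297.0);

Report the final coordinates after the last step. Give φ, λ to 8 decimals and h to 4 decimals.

start: φ=21.895853°, λ=11.624095°, h=584.992 m
→ ECEF (a=6378137.000, f=1/298.257223563): X=5799895.3505, Y=1193089.5995, Z=2363934.7048
→ Helmert 7p (PV): X=5800422.8316, Y=1192520.6609, Z=2364360.3758
→ Helmert 7p (PV): X=5800777.9627, Y=1192933.5283, Z=2365010.9730
→ geod (Bowring, a=6378388.000): φ=21.90263392°, λ=11.62089547°, h=1521.0467 m

φ=21.90263392°, λ=11.62089547°, h=1521.0467 m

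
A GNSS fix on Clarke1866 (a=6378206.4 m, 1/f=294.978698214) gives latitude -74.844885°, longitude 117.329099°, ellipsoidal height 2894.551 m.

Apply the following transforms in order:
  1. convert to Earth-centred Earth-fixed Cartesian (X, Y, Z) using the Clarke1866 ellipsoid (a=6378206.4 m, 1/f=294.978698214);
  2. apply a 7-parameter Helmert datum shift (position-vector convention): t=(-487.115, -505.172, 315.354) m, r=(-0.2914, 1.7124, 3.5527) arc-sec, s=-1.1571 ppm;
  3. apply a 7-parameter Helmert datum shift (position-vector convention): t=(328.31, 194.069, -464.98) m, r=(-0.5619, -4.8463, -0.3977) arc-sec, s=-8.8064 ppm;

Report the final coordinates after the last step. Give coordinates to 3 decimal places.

start: φ=-74.844885°, λ=117.329099°, h=2894.551 m
→ ECEF (a=6378206.400, f=1/294.978698214): X=-768311.4616, Y=1486723.0661, Z=-6136877.4615
→ Helmert 7p (PV): X=-768874.2429, Y=1486194.2706, Z=-6136550.7284
→ Helmert 7p (PV): X=-768392.1161, Y=1486360.0172, Z=-6136983.7810

X=-768392.116 m, Y=1486360.017 m, Z=-6136983.781 m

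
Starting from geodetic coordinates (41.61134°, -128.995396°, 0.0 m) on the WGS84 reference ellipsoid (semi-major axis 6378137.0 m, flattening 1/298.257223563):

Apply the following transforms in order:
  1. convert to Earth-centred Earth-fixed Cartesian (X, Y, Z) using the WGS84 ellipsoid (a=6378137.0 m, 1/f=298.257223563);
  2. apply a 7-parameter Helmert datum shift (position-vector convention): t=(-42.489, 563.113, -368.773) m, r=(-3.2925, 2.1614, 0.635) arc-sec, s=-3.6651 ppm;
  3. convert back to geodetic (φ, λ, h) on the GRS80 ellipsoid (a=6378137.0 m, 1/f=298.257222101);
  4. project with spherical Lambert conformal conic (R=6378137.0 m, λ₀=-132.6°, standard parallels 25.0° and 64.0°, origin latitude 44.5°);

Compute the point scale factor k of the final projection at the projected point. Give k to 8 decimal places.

start: φ=41.611340°, λ=-128.995396°, h=0.000 m
→ ECEF (a=6378137.000, f=1/298.257223563): X=-3005194.4442, Y=-3711715.8702, Z=4213425.8323
→ Helmert 7p (PV): X=-3005170.3408, Y=-3711081.1486, Z=4213132.3553
→ geod (Bowring, a=6378137.000): φ=41.61240459°, λ=-128.99996346°, h=-575.0446 m
→ into lcc (λ₀=-132.6°): φ=41.61240459°, λ−λ₀=3.60003654°
scale k = 0.94417310

0.94417310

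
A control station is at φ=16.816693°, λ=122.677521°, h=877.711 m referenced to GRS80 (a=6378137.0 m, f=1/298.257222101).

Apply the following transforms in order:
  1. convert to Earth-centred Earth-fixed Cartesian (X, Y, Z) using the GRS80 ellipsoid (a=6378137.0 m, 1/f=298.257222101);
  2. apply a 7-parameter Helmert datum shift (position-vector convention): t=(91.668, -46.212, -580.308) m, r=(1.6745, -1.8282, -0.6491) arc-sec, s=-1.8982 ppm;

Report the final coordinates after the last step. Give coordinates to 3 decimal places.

start: φ=16.816693°, λ=122.677521°, h=877.711 m
→ ECEF (a=6378137.000, f=1/298.257222101): X=-3297732.6908, Y=5141182.2654, Z=1833678.0305
→ Helmert 7p (PV): X=-3297634.8367, Y=5141121.7859, Z=1833106.7499

X=-3297634.837 m, Y=5141121.786 m, Z=1833106.750 m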